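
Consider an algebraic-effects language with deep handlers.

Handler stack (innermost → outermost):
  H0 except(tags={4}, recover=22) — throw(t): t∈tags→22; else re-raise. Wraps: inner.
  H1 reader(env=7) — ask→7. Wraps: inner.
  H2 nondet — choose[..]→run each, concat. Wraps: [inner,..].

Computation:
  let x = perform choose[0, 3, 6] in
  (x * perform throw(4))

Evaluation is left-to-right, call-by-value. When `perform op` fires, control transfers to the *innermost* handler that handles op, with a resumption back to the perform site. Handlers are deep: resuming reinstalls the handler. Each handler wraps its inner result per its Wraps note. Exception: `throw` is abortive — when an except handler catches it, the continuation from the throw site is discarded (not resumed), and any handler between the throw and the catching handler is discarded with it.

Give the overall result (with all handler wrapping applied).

Answer: [22, 22, 22]

Step-by-step:
choose[0, 3, 6] @ H2
  branch[0] choose=0:
    throw(4) @ H0 caught ⇒ 22
    H1 returns 22
    H2 returns [22]
  branch[1] choose=3:
    throw(4) @ H0 caught ⇒ 22
    H1 returns 22
    H2 returns [22]
  branch[2] choose=6:
    throw(4) @ H0 caught ⇒ 22
    H1 returns 22
    H2 returns [22]
= [22, 22, 22]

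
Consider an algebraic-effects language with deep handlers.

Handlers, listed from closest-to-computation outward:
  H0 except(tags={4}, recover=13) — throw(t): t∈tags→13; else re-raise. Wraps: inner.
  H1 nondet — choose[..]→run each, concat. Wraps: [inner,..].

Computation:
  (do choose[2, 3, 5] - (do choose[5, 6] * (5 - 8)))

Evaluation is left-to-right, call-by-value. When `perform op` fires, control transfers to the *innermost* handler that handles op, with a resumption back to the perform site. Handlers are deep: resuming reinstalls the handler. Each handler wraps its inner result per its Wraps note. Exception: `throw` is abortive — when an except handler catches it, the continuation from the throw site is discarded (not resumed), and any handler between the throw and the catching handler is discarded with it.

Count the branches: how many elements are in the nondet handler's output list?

Working:
choose[2, 3, 5] @ H1
  branch[0] choose=2:
    choose[5, 6] @ H1
      branch[0] choose=5:
        H0 returns 17
        H1 returns [17]
      branch[1] choose=6:
        H0 returns 20
        H1 returns [20]
  branch[1] choose=3:
    choose[5, 6] @ H1
      branch[0] choose=5:
        H0 returns 18
        H1 returns [18]
      branch[1] choose=6:
        H0 returns 21
        H1 returns [21]
  branch[2] choose=5:
    choose[5, 6] @ H1
      branch[0] choose=5:
        H0 returns 20
        H1 returns [20]
      branch[1] choose=6:
        H0 returns 23
        H1 returns [23]
= [17, 20, 18, 21, 20, 23]

Answer: 6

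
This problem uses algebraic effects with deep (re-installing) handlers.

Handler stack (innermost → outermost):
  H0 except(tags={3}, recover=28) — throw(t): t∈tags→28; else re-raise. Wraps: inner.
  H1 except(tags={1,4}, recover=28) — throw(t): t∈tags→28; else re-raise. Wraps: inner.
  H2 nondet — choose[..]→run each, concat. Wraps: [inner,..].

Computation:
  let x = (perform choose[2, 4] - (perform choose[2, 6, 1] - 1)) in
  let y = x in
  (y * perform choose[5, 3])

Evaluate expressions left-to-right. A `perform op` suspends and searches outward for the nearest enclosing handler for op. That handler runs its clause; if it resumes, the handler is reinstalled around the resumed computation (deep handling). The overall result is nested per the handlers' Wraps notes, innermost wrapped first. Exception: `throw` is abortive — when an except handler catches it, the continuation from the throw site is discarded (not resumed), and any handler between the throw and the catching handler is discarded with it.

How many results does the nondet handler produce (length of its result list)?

Answer: 12

Working:
choose[2, 4] @ H2
  branch[0] choose=2:
    choose[2, 6, 1] @ H2
      branch[0] choose=2:
        choose[5, 3] @ H2
          branch[0] choose=5:
            H0 returns 5
            H1 returns 5
            H2 returns [5]
          branch[1] choose=3:
            H0 returns 3
            H1 returns 3
            H2 returns [3]
      branch[1] choose=6:
        choose[5, 3] @ H2
          branch[0] choose=5:
            H0 returns -15
            H1 returns -15
            H2 returns [-15]
          branch[1] choose=3:
            H0 returns -9
            H1 returns -9
            H2 returns [-9]
      branch[2] choose=1:
        choose[5, 3] @ H2
          branch[0] choose=5:
            H0 returns 10
            H1 returns 10
            H2 returns [10]
          branch[1] choose=3:
            H0 returns 6
            H1 returns 6
            H2 returns [6]
  branch[1] choose=4:
    choose[2, 6, 1] @ H2
      branch[0] choose=2:
        choose[5, 3] @ H2
          branch[0] choose=5:
            H0 returns 15
            H1 returns 15
            H2 returns [15]
          branch[1] choose=3:
            H0 returns 9
            H1 returns 9
            H2 returns [9]
      branch[1] choose=6:
        choose[5, 3] @ H2
          branch[0] choose=5:
            H0 returns -5
            H1 returns -5
            H2 returns [-5]
          branch[1] choose=3:
            H0 returns -3
            H1 returns -3
            H2 returns [-3]
      branch[2] choose=1:
        choose[5, 3] @ H2
          branch[0] choose=5:
            H0 returns 20
            H1 returns 20
            H2 returns [20]
          branch[1] choose=3:
            H0 returns 12
            H1 returns 12
            H2 returns [12]
= [5, 3, -15, -9, 10, 6, 15, 9, -5, -3, 20, 12]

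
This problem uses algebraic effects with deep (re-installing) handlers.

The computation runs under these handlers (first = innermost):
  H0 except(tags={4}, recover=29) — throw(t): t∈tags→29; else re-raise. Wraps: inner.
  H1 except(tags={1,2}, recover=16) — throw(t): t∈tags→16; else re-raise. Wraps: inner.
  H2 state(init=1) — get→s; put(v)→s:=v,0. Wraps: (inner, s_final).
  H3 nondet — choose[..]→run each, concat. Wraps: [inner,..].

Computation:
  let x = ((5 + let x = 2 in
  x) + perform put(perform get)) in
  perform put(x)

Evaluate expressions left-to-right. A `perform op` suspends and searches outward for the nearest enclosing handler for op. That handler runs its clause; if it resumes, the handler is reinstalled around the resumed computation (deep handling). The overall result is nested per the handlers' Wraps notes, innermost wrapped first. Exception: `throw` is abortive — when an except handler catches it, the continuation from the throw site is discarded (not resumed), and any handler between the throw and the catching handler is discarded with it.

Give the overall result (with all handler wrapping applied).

Answer: [(0, 7)]

Working:
get @ H2 ⇒ 1
put(1) @ H2 ⇒ s:=1
put(7) @ H2 ⇒ s:=7
H0 returns 0
H1 returns 0
H2 returns (0, 7)
H3 returns [(0, 7)]
= [(0, 7)]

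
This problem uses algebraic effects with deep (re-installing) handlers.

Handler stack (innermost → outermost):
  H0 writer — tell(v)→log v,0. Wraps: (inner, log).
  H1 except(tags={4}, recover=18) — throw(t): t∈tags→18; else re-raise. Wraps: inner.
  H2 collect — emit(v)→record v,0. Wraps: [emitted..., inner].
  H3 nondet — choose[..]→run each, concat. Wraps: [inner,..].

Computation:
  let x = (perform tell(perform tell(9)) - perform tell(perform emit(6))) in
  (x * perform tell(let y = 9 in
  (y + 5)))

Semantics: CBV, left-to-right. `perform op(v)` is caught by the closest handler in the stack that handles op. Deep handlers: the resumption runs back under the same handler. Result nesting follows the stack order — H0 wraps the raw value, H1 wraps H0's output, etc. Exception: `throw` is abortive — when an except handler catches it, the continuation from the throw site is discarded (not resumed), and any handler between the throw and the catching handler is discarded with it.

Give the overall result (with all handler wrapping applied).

Step-by-step:
tell(9) @ H0 ⇒ log+=9
tell(0) @ H0 ⇒ log+=0
emit(6) @ H2 ⇒ out+=6
tell(0) @ H0 ⇒ log+=0
tell(14) @ H0 ⇒ log+=14
H0 returns (0, (9, 0, 0, 14))
H1 returns (0, (9, 0, 0, 14))
H2 returns [6, (0, (9, 0, 0, 14))]
H3 returns [[6, (0, (9, 0, 0, 14))]]
= [[6, (0, (9, 0, 0, 14))]]

Answer: [[6, (0, (9, 0, 0, 14))]]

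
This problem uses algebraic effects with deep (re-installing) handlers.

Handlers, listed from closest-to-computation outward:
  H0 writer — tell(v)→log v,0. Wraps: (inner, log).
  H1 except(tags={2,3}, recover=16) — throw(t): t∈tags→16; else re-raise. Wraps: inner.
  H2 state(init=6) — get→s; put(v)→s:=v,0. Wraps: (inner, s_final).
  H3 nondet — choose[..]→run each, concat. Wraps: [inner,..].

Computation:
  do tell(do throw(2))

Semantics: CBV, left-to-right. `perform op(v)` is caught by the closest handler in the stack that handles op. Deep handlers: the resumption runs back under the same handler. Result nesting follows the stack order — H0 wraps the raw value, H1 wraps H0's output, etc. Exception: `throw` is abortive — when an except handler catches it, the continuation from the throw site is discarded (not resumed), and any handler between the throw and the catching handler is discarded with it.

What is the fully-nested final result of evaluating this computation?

Working:
throw(2) @ H1 caught ⇒ 16
H2 returns (16, 6)
H3 returns [(16, 6)]
= [(16, 6)]

Answer: [(16, 6)]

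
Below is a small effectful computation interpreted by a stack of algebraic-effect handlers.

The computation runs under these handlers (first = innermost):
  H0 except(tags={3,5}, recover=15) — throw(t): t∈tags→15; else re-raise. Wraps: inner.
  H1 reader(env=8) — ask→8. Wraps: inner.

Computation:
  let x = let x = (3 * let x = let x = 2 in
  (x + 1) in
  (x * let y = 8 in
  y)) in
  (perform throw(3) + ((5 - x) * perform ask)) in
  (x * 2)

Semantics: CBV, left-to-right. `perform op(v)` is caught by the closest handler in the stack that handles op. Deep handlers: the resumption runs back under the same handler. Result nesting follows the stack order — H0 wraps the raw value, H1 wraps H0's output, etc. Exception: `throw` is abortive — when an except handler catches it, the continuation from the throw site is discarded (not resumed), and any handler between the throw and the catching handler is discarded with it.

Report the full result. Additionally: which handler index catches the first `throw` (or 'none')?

Answer: 15 ; first throw caught by: H0

Evaluation trace:
throw(3) @ H0 caught ⇒ 15
H1 returns 15
= 15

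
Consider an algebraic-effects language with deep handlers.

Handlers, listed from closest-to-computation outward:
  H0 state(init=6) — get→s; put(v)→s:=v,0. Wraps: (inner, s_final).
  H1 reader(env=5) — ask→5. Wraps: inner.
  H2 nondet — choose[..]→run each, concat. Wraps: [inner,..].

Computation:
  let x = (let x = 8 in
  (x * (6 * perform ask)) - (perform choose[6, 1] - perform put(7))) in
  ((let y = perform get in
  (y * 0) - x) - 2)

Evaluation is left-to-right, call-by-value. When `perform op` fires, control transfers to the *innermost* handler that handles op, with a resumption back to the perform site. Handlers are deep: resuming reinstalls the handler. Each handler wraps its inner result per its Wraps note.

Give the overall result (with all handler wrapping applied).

Answer: [(-236, 7), (-241, 7)]

Evaluation trace:
ask @ H1 ⇒ 5
choose[6, 1] @ H2
  branch[0] choose=6:
    put(7) @ H0 ⇒ s:=7
    get @ H0 ⇒ 7
    H0 returns (-236, 7)
    H1 returns (-236, 7)
    H2 returns [(-236, 7)]
  branch[1] choose=1:
    put(7) @ H0 ⇒ s:=7
    get @ H0 ⇒ 7
    H0 returns (-241, 7)
    H1 returns (-241, 7)
    H2 returns [(-241, 7)]
= [(-236, 7), (-241, 7)]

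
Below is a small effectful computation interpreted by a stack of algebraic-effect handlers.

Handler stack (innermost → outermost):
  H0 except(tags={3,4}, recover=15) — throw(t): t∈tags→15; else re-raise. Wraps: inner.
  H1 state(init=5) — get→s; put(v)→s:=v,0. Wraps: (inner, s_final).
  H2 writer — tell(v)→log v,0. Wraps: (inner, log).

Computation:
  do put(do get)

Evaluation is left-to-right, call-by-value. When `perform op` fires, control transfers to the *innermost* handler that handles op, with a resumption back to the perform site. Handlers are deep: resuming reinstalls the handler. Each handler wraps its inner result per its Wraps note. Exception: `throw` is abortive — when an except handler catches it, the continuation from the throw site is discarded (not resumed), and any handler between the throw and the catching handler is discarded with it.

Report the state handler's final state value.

Answer: 5

Working:
get @ H1 ⇒ 5
put(5) @ H1 ⇒ s:=5
H0 returns 0
H1 returns (0, 5)
H2 returns ((0, 5), ())
= ((0, 5), ())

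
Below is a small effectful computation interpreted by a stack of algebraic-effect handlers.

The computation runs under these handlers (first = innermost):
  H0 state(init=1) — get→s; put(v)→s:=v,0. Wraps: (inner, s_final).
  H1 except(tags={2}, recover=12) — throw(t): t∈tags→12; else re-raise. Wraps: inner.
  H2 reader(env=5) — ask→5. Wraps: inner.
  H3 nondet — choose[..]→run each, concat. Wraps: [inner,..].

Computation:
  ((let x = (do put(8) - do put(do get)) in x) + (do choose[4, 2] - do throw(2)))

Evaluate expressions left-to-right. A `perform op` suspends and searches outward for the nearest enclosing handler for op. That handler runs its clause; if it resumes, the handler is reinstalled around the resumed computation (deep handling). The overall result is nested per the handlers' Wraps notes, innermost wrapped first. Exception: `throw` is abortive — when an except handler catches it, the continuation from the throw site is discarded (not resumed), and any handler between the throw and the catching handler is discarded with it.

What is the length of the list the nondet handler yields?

Step-by-step:
put(8) @ H0 ⇒ s:=8
get @ H0 ⇒ 8
put(8) @ H0 ⇒ s:=8
choose[4, 2] @ H3
  branch[0] choose=4:
    throw(2) @ H1 caught ⇒ 12
    H2 returns 12
    H3 returns [12]
  branch[1] choose=2:
    throw(2) @ H1 caught ⇒ 12
    H2 returns 12
    H3 returns [12]
= [12, 12]

Answer: 2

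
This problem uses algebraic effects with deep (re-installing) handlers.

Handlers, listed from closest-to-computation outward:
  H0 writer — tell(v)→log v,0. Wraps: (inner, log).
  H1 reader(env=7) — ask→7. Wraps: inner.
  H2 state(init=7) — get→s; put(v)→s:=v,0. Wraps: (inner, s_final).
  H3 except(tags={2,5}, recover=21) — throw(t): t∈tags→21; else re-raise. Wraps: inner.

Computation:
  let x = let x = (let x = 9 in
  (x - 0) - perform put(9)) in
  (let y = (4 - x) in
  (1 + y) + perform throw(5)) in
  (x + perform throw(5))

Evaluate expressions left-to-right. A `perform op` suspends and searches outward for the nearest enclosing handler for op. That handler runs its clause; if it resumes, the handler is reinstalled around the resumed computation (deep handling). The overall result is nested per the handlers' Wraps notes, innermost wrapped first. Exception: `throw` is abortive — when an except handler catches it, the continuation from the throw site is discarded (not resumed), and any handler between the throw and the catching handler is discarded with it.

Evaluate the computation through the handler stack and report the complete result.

Answer: 21

Working:
put(9) @ H2 ⇒ s:=9
throw(5) @ H3 caught ⇒ 21
= 21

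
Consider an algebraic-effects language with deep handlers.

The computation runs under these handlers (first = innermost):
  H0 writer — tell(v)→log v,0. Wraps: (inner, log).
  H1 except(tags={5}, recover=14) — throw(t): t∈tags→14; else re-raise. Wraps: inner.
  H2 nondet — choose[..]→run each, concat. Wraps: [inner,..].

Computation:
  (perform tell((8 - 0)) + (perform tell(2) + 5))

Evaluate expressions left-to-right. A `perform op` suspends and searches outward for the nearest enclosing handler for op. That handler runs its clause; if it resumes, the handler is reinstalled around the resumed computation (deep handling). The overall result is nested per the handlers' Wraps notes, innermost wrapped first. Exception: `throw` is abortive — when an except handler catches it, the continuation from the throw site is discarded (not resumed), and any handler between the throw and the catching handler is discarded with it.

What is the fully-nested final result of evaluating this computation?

Answer: [(5, (8, 2))]

Evaluation trace:
tell(8) @ H0 ⇒ log+=8
tell(2) @ H0 ⇒ log+=2
H0 returns (5, (8, 2))
H1 returns (5, (8, 2))
H2 returns [(5, (8, 2))]
= [(5, (8, 2))]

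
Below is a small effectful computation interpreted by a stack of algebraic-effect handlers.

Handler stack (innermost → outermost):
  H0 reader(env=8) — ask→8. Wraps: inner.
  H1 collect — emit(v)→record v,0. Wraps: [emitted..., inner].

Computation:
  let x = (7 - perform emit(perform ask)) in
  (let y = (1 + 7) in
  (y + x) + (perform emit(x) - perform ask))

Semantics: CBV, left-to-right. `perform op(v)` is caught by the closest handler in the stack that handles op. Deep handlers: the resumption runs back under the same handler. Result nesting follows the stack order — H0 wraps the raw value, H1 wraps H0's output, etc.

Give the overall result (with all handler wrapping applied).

Working:
ask @ H0 ⇒ 8
emit(8) @ H1 ⇒ out+=8
emit(7) @ H1 ⇒ out+=7
ask @ H0 ⇒ 8
H0 returns 7
H1 returns [8, 7, 7]
= [8, 7, 7]

Answer: [8, 7, 7]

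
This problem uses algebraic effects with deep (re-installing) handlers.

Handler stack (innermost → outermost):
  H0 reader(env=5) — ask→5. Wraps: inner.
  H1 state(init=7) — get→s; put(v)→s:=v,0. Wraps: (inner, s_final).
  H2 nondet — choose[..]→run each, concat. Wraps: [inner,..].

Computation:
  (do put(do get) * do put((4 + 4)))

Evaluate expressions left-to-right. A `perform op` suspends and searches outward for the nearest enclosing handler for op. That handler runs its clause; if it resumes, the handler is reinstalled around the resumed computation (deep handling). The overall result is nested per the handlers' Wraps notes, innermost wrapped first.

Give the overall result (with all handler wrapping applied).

Working:
get @ H1 ⇒ 7
put(7) @ H1 ⇒ s:=7
put(8) @ H1 ⇒ s:=8
H0 returns 0
H1 returns (0, 8)
H2 returns [(0, 8)]
= [(0, 8)]

Answer: [(0, 8)]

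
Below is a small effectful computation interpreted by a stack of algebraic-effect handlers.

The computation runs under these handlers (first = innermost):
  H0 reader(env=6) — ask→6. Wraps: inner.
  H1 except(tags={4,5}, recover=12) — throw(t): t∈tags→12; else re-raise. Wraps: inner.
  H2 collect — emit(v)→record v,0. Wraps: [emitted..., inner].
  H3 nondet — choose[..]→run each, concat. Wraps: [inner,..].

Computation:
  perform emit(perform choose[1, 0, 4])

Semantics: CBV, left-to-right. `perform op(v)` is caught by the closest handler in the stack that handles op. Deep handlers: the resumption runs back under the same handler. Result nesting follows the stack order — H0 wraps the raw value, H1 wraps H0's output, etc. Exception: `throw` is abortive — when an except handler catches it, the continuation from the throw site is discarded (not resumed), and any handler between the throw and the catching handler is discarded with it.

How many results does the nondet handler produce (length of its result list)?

Evaluation trace:
choose[1, 0, 4] @ H3
  branch[0] choose=1:
    emit(1) @ H2 ⇒ out+=1
    H0 returns 0
    H1 returns 0
    H2 returns [1, 0]
    H3 returns [[1, 0]]
  branch[1] choose=0:
    emit(0) @ H2 ⇒ out+=0
    H0 returns 0
    H1 returns 0
    H2 returns [0, 0]
    H3 returns [[0, 0]]
  branch[2] choose=4:
    emit(4) @ H2 ⇒ out+=4
    H0 returns 0
    H1 returns 0
    H2 returns [4, 0]
    H3 returns [[4, 0]]
= [[1, 0], [0, 0], [4, 0]]

Answer: 3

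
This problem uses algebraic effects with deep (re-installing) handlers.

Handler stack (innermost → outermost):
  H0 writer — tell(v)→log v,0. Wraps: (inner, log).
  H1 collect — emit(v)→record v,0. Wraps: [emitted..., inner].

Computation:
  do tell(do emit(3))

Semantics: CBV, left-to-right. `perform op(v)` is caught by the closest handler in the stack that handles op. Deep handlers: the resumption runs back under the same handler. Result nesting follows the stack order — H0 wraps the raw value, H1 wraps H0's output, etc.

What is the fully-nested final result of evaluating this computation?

Step-by-step:
emit(3) @ H1 ⇒ out+=3
tell(0) @ H0 ⇒ log+=0
H0 returns (0, (0))
H1 returns [3, (0, (0))]
= [3, (0, (0))]

Answer: [3, (0, (0))]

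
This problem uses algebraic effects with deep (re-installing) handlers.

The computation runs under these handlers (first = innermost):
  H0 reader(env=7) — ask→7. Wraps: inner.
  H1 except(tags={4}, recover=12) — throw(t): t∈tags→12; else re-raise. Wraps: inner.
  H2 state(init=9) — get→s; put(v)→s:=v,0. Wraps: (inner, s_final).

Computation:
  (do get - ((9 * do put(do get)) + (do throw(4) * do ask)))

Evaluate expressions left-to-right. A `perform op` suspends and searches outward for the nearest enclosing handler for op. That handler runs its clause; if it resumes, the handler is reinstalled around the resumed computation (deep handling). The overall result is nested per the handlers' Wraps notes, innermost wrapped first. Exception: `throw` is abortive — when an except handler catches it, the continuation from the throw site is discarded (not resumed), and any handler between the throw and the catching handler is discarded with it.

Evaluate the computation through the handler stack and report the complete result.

Evaluation trace:
get @ H2 ⇒ 9
get @ H2 ⇒ 9
put(9) @ H2 ⇒ s:=9
throw(4) @ H1 caught ⇒ 12
H2 returns (12, 9)
= (12, 9)

Answer: (12, 9)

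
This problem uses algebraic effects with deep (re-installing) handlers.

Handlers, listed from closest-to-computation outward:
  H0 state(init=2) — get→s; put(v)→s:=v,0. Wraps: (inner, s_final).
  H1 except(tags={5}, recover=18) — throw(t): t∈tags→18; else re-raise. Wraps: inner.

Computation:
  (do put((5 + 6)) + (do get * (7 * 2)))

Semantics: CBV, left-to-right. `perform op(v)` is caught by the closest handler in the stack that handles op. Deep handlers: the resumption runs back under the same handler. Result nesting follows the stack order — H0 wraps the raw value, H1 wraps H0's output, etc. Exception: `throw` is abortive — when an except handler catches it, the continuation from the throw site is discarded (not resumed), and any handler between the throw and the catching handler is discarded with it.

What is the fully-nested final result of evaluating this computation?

Evaluation trace:
put(11) @ H0 ⇒ s:=11
get @ H0 ⇒ 11
H0 returns (154, 11)
H1 returns (154, 11)
= (154, 11)

Answer: (154, 11)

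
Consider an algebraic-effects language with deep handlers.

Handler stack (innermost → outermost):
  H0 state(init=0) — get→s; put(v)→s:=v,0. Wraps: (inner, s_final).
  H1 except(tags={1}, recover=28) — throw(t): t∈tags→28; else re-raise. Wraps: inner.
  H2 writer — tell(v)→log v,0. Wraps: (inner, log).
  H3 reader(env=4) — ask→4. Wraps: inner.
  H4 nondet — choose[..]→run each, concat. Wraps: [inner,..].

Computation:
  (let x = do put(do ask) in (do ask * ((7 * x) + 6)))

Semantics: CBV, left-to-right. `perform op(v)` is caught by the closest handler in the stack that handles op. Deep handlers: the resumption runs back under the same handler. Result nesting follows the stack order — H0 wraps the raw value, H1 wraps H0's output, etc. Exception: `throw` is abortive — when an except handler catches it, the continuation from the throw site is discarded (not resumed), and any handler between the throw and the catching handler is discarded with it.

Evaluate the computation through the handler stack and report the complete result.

Step-by-step:
ask @ H3 ⇒ 4
put(4) @ H0 ⇒ s:=4
ask @ H3 ⇒ 4
H0 returns (24, 4)
H1 returns (24, 4)
H2 returns ((24, 4), ())
H3 returns ((24, 4), ())
H4 returns [((24, 4), ())]
= [((24, 4), ())]

Answer: [((24, 4), ())]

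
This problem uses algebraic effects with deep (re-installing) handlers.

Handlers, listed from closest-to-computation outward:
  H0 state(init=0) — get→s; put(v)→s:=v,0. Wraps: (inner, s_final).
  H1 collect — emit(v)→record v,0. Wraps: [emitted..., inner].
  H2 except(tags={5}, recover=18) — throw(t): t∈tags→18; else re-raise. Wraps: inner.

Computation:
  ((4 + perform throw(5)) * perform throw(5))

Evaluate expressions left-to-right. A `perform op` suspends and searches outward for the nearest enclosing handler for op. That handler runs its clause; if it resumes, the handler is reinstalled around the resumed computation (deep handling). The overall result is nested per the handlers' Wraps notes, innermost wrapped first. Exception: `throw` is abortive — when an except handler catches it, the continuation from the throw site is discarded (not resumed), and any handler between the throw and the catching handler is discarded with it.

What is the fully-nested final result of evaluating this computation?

Working:
throw(5) @ H2 caught ⇒ 18
= 18

Answer: 18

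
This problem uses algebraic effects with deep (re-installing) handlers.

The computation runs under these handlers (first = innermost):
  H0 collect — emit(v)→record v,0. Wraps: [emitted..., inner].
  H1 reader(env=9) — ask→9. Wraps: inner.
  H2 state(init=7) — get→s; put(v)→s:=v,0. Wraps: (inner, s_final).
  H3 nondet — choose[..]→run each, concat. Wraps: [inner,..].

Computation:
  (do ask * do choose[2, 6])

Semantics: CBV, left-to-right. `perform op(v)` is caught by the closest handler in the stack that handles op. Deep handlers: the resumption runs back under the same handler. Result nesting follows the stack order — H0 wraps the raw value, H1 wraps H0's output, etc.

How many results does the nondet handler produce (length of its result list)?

Working:
ask @ H1 ⇒ 9
choose[2, 6] @ H3
  branch[0] choose=2:
    H0 returns [18]
    H1 returns [18]
    H2 returns ([18], 7)
    H3 returns [([18], 7)]
  branch[1] choose=6:
    H0 returns [54]
    H1 returns [54]
    H2 returns ([54], 7)
    H3 returns [([54], 7)]
= [([18], 7), ([54], 7)]

Answer: 2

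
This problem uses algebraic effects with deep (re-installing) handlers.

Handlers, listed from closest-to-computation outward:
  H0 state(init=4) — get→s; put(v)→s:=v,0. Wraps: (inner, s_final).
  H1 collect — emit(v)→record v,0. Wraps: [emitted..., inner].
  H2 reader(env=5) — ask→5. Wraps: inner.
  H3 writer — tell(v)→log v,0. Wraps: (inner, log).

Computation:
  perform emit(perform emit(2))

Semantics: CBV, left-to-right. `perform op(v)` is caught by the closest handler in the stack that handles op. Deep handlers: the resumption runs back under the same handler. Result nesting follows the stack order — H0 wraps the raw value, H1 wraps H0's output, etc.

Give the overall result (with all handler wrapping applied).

Answer: ([2, 0, (0, 4)], ())

Step-by-step:
emit(2) @ H1 ⇒ out+=2
emit(0) @ H1 ⇒ out+=0
H0 returns (0, 4)
H1 returns [2, 0, (0, 4)]
H2 returns [2, 0, (0, 4)]
H3 returns ([2, 0, (0, 4)], ())
= ([2, 0, (0, 4)], ())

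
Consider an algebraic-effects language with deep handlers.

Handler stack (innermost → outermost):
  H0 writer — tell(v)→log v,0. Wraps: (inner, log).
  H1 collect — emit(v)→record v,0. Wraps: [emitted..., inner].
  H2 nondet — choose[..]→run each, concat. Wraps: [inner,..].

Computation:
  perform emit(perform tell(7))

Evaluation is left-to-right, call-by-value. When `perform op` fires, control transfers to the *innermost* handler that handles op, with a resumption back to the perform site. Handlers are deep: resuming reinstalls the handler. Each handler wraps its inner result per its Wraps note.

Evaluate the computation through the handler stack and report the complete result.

Working:
tell(7) @ H0 ⇒ log+=7
emit(0) @ H1 ⇒ out+=0
H0 returns (0, (7))
H1 returns [0, (0, (7))]
H2 returns [[0, (0, (7))]]
= [[0, (0, (7))]]

Answer: [[0, (0, (7))]]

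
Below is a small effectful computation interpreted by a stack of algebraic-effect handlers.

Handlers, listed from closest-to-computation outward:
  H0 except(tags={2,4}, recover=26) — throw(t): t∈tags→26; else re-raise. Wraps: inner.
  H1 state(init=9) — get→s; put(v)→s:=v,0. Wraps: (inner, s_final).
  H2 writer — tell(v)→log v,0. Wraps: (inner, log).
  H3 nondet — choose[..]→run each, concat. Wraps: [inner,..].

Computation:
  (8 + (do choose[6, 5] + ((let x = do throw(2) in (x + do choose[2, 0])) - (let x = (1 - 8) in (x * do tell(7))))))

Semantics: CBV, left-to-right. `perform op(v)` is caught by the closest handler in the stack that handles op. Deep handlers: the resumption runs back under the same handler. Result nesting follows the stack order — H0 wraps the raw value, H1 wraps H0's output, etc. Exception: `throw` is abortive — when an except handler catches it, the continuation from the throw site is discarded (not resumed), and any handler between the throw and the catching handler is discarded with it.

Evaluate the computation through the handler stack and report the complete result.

Answer: [((26, 9), ()), ((26, 9), ())]

Working:
choose[6, 5] @ H3
  branch[0] choose=6:
    throw(2) @ H0 caught ⇒ 26
    H1 returns (26, 9)
    H2 returns ((26, 9), ())
    H3 returns [((26, 9), ())]
  branch[1] choose=5:
    throw(2) @ H0 caught ⇒ 26
    H1 returns (26, 9)
    H2 returns ((26, 9), ())
    H3 returns [((26, 9), ())]
= [((26, 9), ()), ((26, 9), ())]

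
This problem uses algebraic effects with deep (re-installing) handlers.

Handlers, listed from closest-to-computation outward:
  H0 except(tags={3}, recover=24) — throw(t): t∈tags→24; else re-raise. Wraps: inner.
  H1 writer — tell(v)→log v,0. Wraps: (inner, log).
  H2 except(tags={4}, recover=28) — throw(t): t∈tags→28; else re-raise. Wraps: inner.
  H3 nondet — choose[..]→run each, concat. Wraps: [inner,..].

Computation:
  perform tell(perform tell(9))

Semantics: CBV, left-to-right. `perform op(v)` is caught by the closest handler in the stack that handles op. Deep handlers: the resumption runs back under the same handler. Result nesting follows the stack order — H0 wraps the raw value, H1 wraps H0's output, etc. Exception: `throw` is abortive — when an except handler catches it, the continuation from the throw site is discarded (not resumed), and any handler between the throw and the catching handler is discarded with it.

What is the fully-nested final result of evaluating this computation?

Step-by-step:
tell(9) @ H1 ⇒ log+=9
tell(0) @ H1 ⇒ log+=0
H0 returns 0
H1 returns (0, (9, 0))
H2 returns (0, (9, 0))
H3 returns [(0, (9, 0))]
= [(0, (9, 0))]

Answer: [(0, (9, 0))]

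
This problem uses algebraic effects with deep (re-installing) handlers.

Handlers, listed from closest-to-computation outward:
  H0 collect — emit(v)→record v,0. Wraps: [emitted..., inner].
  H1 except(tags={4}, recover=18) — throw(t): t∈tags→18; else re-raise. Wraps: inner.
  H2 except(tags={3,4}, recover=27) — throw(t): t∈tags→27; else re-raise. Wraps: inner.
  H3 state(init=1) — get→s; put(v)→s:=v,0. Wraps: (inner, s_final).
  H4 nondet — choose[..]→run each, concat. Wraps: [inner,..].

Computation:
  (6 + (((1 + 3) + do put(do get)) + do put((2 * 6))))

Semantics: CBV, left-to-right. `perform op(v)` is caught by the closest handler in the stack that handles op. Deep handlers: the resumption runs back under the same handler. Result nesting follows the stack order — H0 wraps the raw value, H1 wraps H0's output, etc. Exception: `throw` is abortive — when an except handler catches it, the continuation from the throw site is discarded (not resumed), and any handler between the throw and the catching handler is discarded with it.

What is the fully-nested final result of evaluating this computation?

Working:
get @ H3 ⇒ 1
put(1) @ H3 ⇒ s:=1
put(12) @ H3 ⇒ s:=12
H0 returns [10]
H1 returns [10]
H2 returns [10]
H3 returns ([10], 12)
H4 returns [([10], 12)]
= [([10], 12)]

Answer: [([10], 12)]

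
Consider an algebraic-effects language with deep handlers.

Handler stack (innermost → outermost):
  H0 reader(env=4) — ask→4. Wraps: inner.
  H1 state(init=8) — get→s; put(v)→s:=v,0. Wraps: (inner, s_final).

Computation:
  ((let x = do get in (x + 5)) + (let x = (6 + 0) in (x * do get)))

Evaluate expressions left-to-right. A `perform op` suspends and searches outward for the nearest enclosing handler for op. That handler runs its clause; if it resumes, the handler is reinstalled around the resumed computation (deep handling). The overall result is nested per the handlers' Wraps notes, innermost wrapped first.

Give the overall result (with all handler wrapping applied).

Answer: (61, 8)

Evaluation trace:
get @ H1 ⇒ 8
get @ H1 ⇒ 8
H0 returns 61
H1 returns (61, 8)
= (61, 8)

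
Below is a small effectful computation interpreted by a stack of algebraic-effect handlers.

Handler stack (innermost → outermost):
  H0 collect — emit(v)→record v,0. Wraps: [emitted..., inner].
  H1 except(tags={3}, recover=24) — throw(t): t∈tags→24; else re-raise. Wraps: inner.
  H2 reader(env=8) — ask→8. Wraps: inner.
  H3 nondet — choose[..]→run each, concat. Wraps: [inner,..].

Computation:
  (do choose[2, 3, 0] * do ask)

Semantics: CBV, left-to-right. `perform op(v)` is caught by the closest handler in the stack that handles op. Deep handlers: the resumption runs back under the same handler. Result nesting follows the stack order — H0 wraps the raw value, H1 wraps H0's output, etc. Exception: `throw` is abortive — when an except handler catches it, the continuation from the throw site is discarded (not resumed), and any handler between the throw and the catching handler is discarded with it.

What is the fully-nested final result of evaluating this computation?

Working:
choose[2, 3, 0] @ H3
  branch[0] choose=2:
    ask @ H2 ⇒ 8
    H0 returns [16]
    H1 returns [16]
    H2 returns [16]
    H3 returns [[16]]
  branch[1] choose=3:
    ask @ H2 ⇒ 8
    H0 returns [24]
    H1 returns [24]
    H2 returns [24]
    H3 returns [[24]]
  branch[2] choose=0:
    ask @ H2 ⇒ 8
    H0 returns [0]
    H1 returns [0]
    H2 returns [0]
    H3 returns [[0]]
= [[16], [24], [0]]

Answer: [[16], [24], [0]]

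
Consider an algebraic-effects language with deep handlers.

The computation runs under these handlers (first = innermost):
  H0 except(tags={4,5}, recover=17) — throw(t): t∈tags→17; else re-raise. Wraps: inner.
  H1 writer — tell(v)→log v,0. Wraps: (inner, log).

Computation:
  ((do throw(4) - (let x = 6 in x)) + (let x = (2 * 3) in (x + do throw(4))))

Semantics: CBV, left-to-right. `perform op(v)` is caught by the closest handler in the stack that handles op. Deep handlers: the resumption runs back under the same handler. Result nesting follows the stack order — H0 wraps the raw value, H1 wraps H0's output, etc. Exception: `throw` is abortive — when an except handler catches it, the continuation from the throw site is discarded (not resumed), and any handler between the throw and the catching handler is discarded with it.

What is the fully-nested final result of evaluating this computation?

Working:
throw(4) @ H0 caught ⇒ 17
H1 returns (17, ())
= (17, ())

Answer: (17, ())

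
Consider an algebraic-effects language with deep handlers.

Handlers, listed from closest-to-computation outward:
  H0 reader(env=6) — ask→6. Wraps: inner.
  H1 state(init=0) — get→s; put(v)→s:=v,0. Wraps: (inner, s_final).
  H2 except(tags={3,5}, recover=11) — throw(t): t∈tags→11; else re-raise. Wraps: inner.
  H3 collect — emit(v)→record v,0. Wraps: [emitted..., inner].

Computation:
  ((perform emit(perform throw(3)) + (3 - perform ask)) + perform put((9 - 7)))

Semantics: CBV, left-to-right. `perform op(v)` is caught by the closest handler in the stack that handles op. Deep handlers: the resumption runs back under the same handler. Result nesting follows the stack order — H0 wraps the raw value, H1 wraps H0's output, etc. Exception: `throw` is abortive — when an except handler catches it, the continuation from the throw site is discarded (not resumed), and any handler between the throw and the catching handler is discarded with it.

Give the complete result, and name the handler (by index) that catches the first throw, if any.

Evaluation trace:
throw(3) @ H2 caught ⇒ 11
H3 returns [11]
= [11]

Answer: [11] ; first throw caught by: H2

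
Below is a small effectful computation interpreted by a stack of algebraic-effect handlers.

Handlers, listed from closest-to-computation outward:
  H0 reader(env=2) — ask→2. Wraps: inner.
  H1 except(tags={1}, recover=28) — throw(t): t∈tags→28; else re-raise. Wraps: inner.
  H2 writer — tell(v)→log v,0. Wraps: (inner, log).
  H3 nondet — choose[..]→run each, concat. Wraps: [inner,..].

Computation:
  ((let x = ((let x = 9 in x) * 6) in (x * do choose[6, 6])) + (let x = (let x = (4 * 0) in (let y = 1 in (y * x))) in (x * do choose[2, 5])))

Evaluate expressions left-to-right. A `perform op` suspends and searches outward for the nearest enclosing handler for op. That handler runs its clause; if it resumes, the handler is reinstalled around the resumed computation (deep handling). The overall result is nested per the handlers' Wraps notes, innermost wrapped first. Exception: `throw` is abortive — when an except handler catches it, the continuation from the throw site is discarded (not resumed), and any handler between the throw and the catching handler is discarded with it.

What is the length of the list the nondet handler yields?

Working:
choose[6, 6] @ H3
  branch[0] choose=6:
    choose[2, 5] @ H3
      branch[0] choose=2:
        H0 returns 324
        H1 returns 324
        H2 returns (324, ())
        H3 returns [(324, ())]
      branch[1] choose=5:
        H0 returns 324
        H1 returns 324
        H2 returns (324, ())
        H3 returns [(324, ())]
  branch[1] choose=6:
    choose[2, 5] @ H3
      branch[0] choose=2:
        H0 returns 324
        H1 returns 324
        H2 returns (324, ())
        H3 returns [(324, ())]
      branch[1] choose=5:
        H0 returns 324
        H1 returns 324
        H2 returns (324, ())
        H3 returns [(324, ())]
= [(324, ()), (324, ()), (324, ()), (324, ())]

Answer: 4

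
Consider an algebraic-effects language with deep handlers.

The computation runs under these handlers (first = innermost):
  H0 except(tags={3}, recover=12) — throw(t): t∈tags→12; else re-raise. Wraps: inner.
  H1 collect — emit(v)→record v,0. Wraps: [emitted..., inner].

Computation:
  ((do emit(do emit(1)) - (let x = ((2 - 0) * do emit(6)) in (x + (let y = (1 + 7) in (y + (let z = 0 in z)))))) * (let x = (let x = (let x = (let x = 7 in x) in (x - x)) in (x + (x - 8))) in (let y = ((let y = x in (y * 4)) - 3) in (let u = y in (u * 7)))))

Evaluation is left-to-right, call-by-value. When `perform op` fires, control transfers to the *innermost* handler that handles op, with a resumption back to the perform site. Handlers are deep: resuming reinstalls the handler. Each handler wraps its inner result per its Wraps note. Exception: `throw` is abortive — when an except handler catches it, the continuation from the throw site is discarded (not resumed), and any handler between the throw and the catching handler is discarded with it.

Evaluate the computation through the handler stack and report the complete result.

Working:
emit(1) @ H1 ⇒ out+=1
emit(0) @ H1 ⇒ out+=0
emit(6) @ H1 ⇒ out+=6
H0 returns 1960
H1 returns [1, 0, 6, 1960]
= [1, 0, 6, 1960]

Answer: [1, 0, 6, 1960]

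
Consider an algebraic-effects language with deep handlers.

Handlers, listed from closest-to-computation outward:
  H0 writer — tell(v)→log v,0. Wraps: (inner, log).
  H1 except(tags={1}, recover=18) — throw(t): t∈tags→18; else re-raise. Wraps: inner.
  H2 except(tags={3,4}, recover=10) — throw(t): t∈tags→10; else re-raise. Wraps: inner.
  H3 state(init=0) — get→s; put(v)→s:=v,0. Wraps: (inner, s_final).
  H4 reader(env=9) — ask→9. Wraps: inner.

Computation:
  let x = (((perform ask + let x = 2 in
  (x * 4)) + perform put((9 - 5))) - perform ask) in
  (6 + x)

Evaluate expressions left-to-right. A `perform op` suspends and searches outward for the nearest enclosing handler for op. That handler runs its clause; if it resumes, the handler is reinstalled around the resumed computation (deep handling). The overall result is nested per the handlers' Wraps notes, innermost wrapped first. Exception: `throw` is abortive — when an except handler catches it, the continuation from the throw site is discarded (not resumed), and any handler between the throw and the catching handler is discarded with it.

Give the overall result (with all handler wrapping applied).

Answer: ((14, ()), 4)

Working:
ask @ H4 ⇒ 9
put(4) @ H3 ⇒ s:=4
ask @ H4 ⇒ 9
H0 returns (14, ())
H1 returns (14, ())
H2 returns (14, ())
H3 returns ((14, ()), 4)
H4 returns ((14, ()), 4)
= ((14, ()), 4)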